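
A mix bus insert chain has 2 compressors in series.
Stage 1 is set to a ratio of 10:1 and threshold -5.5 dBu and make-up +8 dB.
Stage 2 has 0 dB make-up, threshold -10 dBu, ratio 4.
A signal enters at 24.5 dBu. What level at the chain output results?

Stage 1: 30 dB above -5.5 dBu, reduced 10:1 to 3 dB above → -2.5 dBu; +8 dB make-up → 5.5 dBu.
Stage 2: 5.5 dBu is 15.5 dB over -10 dBu; at 4:1 that becomes 3.875 dB over, giving -6.125 dBu.

-6.125 dBu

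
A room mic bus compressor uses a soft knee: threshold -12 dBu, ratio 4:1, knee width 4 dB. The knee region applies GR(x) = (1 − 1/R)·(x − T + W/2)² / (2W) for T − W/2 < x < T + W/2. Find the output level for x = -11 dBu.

x − T + W/2 = -11 − (-12) + 2 = 3.
GR = (1 − 1/4) × 3² / 8 = 0.75 × 9 / 8 = 0.84375 dB.
Output = -11 − 0.84375 = -11.84375 dBu.

-11.84375 dBu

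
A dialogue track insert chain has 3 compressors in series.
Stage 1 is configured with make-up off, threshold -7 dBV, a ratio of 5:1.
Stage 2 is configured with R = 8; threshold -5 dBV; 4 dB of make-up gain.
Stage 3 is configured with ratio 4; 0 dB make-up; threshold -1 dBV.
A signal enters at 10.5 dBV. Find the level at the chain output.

-0.953125 dBV

Stage 1: 10.5 dBV is 17.5 dB over -7 dBV; at 5:1 that becomes 3.5 dB over, giving -3.5 dBV.
Stage 2: -3.5 dBV is 1.5 dB over -5 dBV; at 8:1 that becomes 0.1875 dB over, giving -4.8125 dBV; +4 dB make-up → -0.8125 dBV.
Stage 3: 0.1875 dB above -1 dBV, reduced 4:1 to 0.046875 dB above → -0.953125 dBV.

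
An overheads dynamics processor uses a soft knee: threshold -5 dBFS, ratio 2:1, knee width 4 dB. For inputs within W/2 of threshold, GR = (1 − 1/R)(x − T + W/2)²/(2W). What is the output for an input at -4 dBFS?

x − T + W/2 = -4 − (-5) + 2 = 3.
GR = (1 − 1/2) × 3² / 8 = 0.5 × 9 / 8 = 0.5625 dB.
Output = -4 − 0.5625 = -4.5625 dBFS.

-4.5625 dBFS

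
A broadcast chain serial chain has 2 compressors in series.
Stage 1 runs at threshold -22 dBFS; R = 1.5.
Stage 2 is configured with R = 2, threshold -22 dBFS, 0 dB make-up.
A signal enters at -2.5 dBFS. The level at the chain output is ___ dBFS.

-15.5 dBFS

Stage 1: -2.5 dBFS is 19.5 dB over -22 dBFS; at 1.5:1 that becomes 13 dB over, giving -9 dBFS.
Stage 2: 13 dB above -22 dBFS, reduced 2:1 to 6.5 dB above → -15.5 dBFS.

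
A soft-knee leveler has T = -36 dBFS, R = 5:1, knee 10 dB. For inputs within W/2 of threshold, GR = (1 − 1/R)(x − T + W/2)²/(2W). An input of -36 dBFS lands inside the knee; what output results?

x − T + W/2 = -36 − (-36) + 5 = 5.
GR = (1 − 1/5) × 5² / 20 = 0.8 × 25 / 20 = 1 dB.
Output = -36 − 1 = -37 dBFS.

-37 dBFS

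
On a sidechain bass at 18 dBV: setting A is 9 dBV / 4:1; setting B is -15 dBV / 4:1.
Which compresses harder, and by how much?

A: overshoot 9 dB → output overshoot 2.25 dB → GR 6.75 dB.
B: overshoot 33 dB → output overshoot 8.25 dB → GR 24.75 dB.
B applies 18 dB more gain reduction.

B, by 18 dB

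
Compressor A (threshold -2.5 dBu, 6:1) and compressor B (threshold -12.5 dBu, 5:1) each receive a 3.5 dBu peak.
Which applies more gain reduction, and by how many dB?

B, by 7.8 dB

A: GR = 6 − 6/6 = 5 dB.
B: GR = 16 − 16/5 = 12.8 dB.
Difference: 7.8 dB in favour of B.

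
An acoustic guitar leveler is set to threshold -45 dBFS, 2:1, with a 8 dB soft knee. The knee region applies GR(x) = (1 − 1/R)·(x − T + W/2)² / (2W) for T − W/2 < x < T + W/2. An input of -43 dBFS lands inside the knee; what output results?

x − T + W/2 = -43 − (-45) + 4 = 6.
GR = (1 − 1/2) × 6² / 16 = 0.5 × 36 / 16 = 1.125 dB.
Output = -43 − 1.125 = -44.125 dBFS.

-44.125 dBFS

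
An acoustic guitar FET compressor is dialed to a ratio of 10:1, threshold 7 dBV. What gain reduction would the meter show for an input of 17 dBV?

17 dBV exceeds the threshold by 10 dB.
At 10:1, output sits 10/10 = 1 dB above threshold.
GR = overshoot in − overshoot out = 10 − 1 = 9 dB.

9 dB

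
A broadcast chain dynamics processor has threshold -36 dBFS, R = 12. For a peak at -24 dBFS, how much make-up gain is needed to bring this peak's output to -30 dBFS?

5 dB

Overshoot 12 dB → 12/12 = 1 dB after compression, so the compressed level is -36 + 1 = -35 dBFS.
Make-up = target − compressed = -30 − (-35) = 5 dB.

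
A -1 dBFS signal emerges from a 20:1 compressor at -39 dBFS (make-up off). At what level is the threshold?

Let T be the threshold. Output overshoot = (input overshoot)/R, so -39 − T = (-1 − T)/20.
20·(-39 − T) = -1 − T → 19·T = -780 − (-1) = -779.
T = -779/19 = -41 dBFS.

-41 dBFS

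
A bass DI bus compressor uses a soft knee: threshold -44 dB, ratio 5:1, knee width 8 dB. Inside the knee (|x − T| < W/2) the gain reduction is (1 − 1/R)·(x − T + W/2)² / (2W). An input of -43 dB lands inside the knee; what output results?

x − T + W/2 = -43 − (-44) + 4 = 5.
GR = (1 − 1/5) × 5² / 16 = 0.8 × 25 / 16 = 1.25 dB.
Output = -43 − 1.25 = -44.25 dB.

-44.25 dB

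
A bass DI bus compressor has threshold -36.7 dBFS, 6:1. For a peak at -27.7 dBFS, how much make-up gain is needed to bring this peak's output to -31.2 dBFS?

The peak compresses to -36.7 + 9/6 = -35.2 dBFS.
To reach -31.2 dBFS requires -31.2 − (-35.2) = 4 dB of make-up.

4 dB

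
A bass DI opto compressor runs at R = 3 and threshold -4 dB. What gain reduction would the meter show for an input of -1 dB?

-1 dB exceeds the threshold by 3 dB.
A 3:1 ratio leaves 1 dB of that excess.
Gain reduction = 3 − 1 = 2 dB.

2 dB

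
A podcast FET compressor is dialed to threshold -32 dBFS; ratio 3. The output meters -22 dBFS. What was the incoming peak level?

-2 dBFS

That's 10 dB above the -32 dBFS threshold.
Undo the ratio: input overshoot = 10 × 3 = 30 dB, giving input = -2 dBFS.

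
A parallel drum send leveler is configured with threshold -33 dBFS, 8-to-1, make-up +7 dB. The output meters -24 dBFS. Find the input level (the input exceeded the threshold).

-17 dBFS

Stripping the +7 dB make-up gives -31 dBFS at the gain stage.
The compressed level sits -31 − (-33) = 2 dB over threshold.
Before 8:1 compression the overshoot was 2 × 8 = 16 dB, so input = -33 + 16 = -17 dBFS.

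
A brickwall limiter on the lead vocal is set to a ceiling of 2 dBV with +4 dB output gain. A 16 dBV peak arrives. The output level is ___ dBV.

The limiter clamps the peak to its 2 dBV ceiling.
Output gain then adds 4 dB: 2 + 4 = 6 dBV.

6 dBV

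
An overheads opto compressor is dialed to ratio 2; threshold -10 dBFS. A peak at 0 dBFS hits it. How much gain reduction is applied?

5 dB

0 dBFS exceeds the threshold by 10 dB.
At 2:1, output sits 10/2 = 5 dB above threshold.
Gain reduction = 10 − 5 = 5 dB.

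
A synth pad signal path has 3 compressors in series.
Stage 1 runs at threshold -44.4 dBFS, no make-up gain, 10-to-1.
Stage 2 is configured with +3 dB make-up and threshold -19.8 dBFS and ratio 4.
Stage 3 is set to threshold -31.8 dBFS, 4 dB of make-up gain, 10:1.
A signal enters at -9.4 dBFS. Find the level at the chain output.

Stage 1: overshoot 35 dB → 35/10 = 3.5 dB → -40.9 dBFS.
Stage 2: -40.9 dBFS ≤ -19.8 dBFS, so stage 2 doesn't engage; make-up brings it to -37.9 dBFS.
Stage 3: below threshold (-37.9 ≤ -31.8); passes unchanged; make-up brings it to -33.9 dBFS.

-33.9 dBFS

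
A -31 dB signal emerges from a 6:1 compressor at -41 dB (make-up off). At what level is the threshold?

Input is 12 dB above T (since output overshoot × R = input overshoot: (-41 − T)·6 = -31 − T gives T = -43 dB).
Check: -43 + (-31 − (-43))/6 = -43 + 2 = -41 dB. ✓

-43 dB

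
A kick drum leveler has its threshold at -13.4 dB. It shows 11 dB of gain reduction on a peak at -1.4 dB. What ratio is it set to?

Input overshoot = -1.4 − (-13.4) = 12 dB.
Output overshoot = 12 − 11 = 1 dB.
Ratio = input overshoot / output overshoot = 12 / 1 = 12.

12:1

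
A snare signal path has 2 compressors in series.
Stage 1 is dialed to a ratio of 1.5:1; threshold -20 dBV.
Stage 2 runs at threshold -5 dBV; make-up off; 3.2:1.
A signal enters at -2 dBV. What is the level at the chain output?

-8 dBV

Stage 1: -2 dBV is 18 dB over -20 dBV; at 1.5:1 that becomes 12 dB over, giving -8 dBV.
Stage 2: below threshold (-8 ≤ -5); passes unchanged; output -8 dBV.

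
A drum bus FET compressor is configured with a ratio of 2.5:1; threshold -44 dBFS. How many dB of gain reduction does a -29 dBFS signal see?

The signal is 15 dB above threshold.
At 2.5:1, output sits 15/2.5 = 6 dB above threshold.
GR = overshoot in − overshoot out = 15 − 6 = 9 dB.

9 dB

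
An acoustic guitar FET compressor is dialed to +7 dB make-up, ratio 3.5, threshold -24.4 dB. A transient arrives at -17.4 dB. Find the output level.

-15.4 dB

-17.4 dB sits 7 dB over threshold.
At 3.5:1 the overshoot is divided by 3.5, leaving 2 dB above threshold.
So the level is -24.4 + 2 = -22.4 dB; make-up adds 7 dB, giving -15.4 dB.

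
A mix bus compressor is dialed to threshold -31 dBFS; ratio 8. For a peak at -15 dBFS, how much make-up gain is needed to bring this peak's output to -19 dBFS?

10 dB

The peak compresses to -31 + 16/8 = -29 dBFS.
To reach -19 dBFS requires -19 − (-29) = 10 dB of make-up.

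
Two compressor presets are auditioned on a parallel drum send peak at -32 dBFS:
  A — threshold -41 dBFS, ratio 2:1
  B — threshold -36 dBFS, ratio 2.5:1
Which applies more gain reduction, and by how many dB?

A: overshoot 9 dB → output overshoot 4.5 dB → GR 4.5 dB.
B: overshoot 4 dB → output overshoot 1.6 dB → GR 2.4 dB.
Difference: 2.1 dB in favour of A.

A, by 2.1 dB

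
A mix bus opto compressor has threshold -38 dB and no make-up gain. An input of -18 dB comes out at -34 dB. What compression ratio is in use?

Input overshoot = -18 − (-38) = 20 dB; output overshoot = -34 − (-38) = 4 dB.
Ratio = 20 / 4 = 5.

5:1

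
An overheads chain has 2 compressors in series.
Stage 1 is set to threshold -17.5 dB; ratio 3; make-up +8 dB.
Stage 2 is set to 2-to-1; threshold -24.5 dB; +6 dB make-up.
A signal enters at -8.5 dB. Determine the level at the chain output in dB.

Stage 1: -8.5 dB is 9 dB over -17.5 dB; at 3:1 that becomes 3 dB over, giving -14.5 dB; +8 dB make-up → -6.5 dB.
Stage 2: overshoot 18 dB → 18/2 = 9 dB → -15.5 dB; +6 dB make-up → -9.5 dB.

-9.5 dB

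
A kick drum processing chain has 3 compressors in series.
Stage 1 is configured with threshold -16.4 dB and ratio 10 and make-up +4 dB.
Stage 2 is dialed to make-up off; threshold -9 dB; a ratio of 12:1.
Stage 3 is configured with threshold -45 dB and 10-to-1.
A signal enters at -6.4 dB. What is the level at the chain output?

-41.64 dB

Stage 1: overshoot 10 dB → 10/10 = 1 dB → -15.4 dB; +4 dB make-up → -11.4 dB.
Stage 2: -11.4 dB ≤ -9 dB, so stage 2 doesn't engage; output -11.4 dB.
Stage 3: 33.6 dB above -45 dB, reduced 10:1 to 3.36 dB above → -41.64 dB.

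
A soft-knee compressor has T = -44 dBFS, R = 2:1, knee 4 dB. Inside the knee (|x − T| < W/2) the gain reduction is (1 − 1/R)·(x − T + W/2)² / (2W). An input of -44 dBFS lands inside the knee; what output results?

-44.25 dBFS

x − T + W/2 = -44 − (-44) + 2 = 2.
GR = (1 − 1/2) × 2² / 8 = 0.5 × 4 / 8 = 0.25 dB.
Output = -44 − 0.25 = -44.25 dBFS.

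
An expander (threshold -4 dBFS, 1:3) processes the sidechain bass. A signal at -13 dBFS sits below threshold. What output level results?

The input is 9 dB below the -4 dBFS threshold.
A 1:3 expander multiplies undershoot by 3: 9 × 3 = 27 dB below threshold.
Output = -4 − 27 = -31 dBFS.

-31 dBFS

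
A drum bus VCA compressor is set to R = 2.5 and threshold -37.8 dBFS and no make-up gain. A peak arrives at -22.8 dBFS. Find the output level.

-31.8 dBFS

Overshoot: -22.8 − (-37.8) = 15 dB.
At 2.5:1 the overshoot is divided by 2.5, leaving 6 dB above threshold.
Output = -37.8 + 6 = -31.8 dBFS.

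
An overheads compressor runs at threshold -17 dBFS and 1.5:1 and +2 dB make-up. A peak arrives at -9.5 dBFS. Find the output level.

-9.5 dBFS sits 7.5 dB over threshold.
1.5:1 compression reduces that to 7.5/1.5 = 5 dB over.
Output = -17 + 5 = -12 dBFS; make-up adds 2 dB, giving -10 dBFS.

-10 dBFS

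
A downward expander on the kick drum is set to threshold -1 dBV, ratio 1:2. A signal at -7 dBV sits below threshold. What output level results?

-13 dBV

Undershoot = (-1) − (-7) = 6 dB.
At 1:2, that expands to 12 dB under threshold.
Output = -1 − 12 = -13 dBV.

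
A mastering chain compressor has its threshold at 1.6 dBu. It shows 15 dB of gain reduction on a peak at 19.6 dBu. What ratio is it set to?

Input overshoot = 19.6 − 1.6 = 18 dB.
Output overshoot = 18 − 15 = 3 dB.
Ratio = input overshoot / output overshoot = 18 / 3 = 6.

6:1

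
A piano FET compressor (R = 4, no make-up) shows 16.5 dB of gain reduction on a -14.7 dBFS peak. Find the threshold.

Input is 22 dB above T (since output overshoot × R = input overshoot: (-31.2 − T)·4 = -14.7 − T gives T = -36.7 dBFS).
Check: -36.7 + (-14.7 − (-36.7))/4 = -36.7 + 5.5 = -31.2 dBFS. ✓

-36.7 dBFS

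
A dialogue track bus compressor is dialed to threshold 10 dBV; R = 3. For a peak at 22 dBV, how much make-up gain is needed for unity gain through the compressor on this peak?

8 dB

Without make-up, output = threshold + overshoot/3 = 10 + 4 = 14 dBV.
Gap to target: 8 dB.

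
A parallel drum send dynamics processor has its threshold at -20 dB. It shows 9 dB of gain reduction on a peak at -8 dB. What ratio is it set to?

Input overshoot = -8 − (-20) = 12 dB.
Output overshoot = 12 − 9 = 3 dB.
Ratio = input overshoot / output overshoot = 12 / 3 = 4.

4:1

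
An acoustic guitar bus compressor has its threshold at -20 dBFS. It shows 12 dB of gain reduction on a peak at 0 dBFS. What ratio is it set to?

Input overshoot = 0 − (-20) = 20 dB.
Output overshoot = 20 − 12 = 8 dB.
Ratio = input overshoot / output overshoot = 20 / 8 = 2.5.

2.5:1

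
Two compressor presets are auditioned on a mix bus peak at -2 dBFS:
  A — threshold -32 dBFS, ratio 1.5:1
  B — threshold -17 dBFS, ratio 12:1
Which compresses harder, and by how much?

A: overshoot 30 dB → output overshoot 20 dB → GR 10 dB.
B: overshoot 15 dB → output overshoot 1.25 dB → GR 13.75 dB.
B applies 3.75 dB more gain reduction.

B, by 3.75 dB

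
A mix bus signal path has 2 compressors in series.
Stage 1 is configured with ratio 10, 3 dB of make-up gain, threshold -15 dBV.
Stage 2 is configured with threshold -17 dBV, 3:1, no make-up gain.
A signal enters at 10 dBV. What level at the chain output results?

-14.5 dBV

Stage 1: 25 dB above -15 dBV, reduced 10:1 to 2.5 dB above → -12.5 dBV; +3 dB make-up → -9.5 dBV.
Stage 2: -9.5 dBV is 7.5 dB over -17 dBV; at 3:1 that becomes 2.5 dB over, giving -14.5 dBV.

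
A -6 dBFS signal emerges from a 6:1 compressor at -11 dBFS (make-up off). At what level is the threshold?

-12 dBFS

Let T be the threshold. Output overshoot = (input overshoot)/R, so -11 − T = (-6 − T)/6.
6·(-11 − T) = -6 − T → 5·T = -66 − (-6) = -60.
T = -60/5 = -12 dBFS.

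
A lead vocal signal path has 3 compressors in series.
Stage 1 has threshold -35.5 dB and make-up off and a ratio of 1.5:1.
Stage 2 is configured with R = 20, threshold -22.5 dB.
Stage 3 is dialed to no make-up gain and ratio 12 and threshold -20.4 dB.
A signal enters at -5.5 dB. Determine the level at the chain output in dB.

Stage 1: -5.5 dB is 30 dB over -35.5 dB; at 1.5:1 that becomes 20 dB over, giving -15.5 dB.
Stage 2: overshoot 7 dB → 7/20 = 0.35 dB → -22.15 dB.
Stage 3: -22.15 dB ≤ -20.4 dB, so stage 3 doesn't engage; output -22.15 dB.

-22.15 dB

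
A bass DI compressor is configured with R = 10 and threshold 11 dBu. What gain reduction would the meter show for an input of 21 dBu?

Overshoot = 21 − 11 = 10 dB.
A 10:1 ratio leaves 1 dB of that excess.
Gain reduction = 10 − 1 = 9 dB.

9 dB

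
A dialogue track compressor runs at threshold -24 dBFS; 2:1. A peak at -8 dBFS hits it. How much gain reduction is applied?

8 dB

The signal is 16 dB above threshold.
At 2:1, output sits 16/2 = 8 dB above threshold.
GR = overshoot in − overshoot out = 16 − 8 = 8 dB.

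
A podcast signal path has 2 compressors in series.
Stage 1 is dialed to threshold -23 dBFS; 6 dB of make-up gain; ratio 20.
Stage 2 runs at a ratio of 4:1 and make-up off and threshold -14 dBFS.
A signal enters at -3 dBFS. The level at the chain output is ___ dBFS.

-16 dBFS

Stage 1: overshoot 20 dB → 20/20 = 1 dB → -22 dBFS; +6 dB make-up → -16 dBFS.
Stage 2: -16 dBFS is at or below the -14 dBFS threshold — no compression; output -16 dBFS.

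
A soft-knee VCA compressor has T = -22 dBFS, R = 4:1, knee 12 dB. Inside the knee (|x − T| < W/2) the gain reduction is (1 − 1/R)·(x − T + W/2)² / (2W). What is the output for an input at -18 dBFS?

-21.125 dBFS

x − T + W/2 = -18 − (-22) + 6 = 10.
GR = (1 − 1/4) × 10² / 24 = 0.75 × 100 / 24 = 3.125 dB.
Output = -18 − 3.125 = -21.125 dBFS.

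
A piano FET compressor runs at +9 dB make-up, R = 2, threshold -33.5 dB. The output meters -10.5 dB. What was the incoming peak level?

Before make-up, the level was -10.5 − 9 = -19.5 dB.
Post-compression overshoot = -19.5 − (-33.5) = 14 dB.
Input overshoot = R × output overshoot = 28 dB → input = -33.5 + 28 = -5.5 dB.

-5.5 dB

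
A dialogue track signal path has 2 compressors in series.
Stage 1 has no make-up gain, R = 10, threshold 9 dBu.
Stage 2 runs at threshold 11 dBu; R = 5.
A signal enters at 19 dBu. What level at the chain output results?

10 dBu

Stage 1: 19 dBu is 10 dB over 9 dBu; at 10:1 that becomes 1 dB over, giving 10 dBu.
Stage 2: 10 dBu is at or below the 11 dBu threshold — no compression; output 10 dBu.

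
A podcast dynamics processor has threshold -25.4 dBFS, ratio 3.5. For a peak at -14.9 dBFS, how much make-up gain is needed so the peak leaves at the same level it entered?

7.5 dB

Without make-up, output = threshold + overshoot/3.5 = -25.4 + 3 = -22.4 dBFS.
Gap to target: 7.5 dB.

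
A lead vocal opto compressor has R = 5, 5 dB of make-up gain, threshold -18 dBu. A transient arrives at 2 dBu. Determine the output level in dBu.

The input is 20 dB above the -18 dBu threshold.
5:1 compression reduces that to 20/5 = 4 dB over.
That puts the output at -14 dBu; make-up adds 5 dB, giving -9 dBu.

-9 dBu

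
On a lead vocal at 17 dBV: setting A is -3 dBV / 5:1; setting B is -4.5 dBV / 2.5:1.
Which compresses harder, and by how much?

A, by 3.1 dB

A: 20 dB over, compressed to 4 dB over, so 16 dB of GR.
B: 21.5 dB over, compressed to 8.6 dB over, so 12.9 dB of GR.
Difference: 3.1 dB in favour of A.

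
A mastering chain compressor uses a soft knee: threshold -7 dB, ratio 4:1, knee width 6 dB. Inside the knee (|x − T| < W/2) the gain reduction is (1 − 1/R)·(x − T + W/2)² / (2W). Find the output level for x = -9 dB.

-9.0625 dB

x − T + W/2 = -9 − (-7) + 3 = 1.
GR = (1 − 1/4) × 1² / 12 = 0.75 × 1 / 12 = 0.0625 dB.
Output = -9 − 0.0625 = -9.0625 dB.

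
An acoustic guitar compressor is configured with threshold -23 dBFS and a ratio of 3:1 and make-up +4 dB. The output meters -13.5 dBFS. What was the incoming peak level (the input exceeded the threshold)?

-6.5 dBFS

Stripping the +4 dB make-up gives -17.5 dBFS at the gain stage.
The compressed level sits -17.5 − (-23) = 5.5 dB over threshold.
Before 3:1 compression the overshoot was 5.5 × 3 = 16.5 dB, so input = -23 + 16.5 = -6.5 dBFS.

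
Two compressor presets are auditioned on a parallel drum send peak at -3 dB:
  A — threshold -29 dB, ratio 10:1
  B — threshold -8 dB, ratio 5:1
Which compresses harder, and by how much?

A, by 19.4 dB

A: overshoot 26 dB → output overshoot 2.6 dB → GR 23.4 dB.
B: overshoot 5 dB → output overshoot 1 dB → GR 4 dB.
Difference: 19.4 dB in favour of A.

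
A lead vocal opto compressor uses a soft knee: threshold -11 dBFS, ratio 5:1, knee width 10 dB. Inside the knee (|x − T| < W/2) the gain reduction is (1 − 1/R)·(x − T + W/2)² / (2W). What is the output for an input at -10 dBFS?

x − T + W/2 = -10 − (-11) + 5 = 6.
GR = (1 − 1/5) × 6² / 20 = 0.8 × 36 / 20 = 1.44 dB.
Output = -10 − 1.44 = -11.44 dBFS.

-11.44 dBFS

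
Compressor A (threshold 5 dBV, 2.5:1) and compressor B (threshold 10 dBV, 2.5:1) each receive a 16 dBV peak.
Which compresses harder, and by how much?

A: overshoot 11 dB → output overshoot 4.4 dB → GR 6.6 dB.
B: overshoot 6 dB → output overshoot 2.4 dB → GR 3.6 dB.
A applies 3 dB more gain reduction.

A, by 3 dB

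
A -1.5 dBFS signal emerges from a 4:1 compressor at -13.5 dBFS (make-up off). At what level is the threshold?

-17.5 dBFS

Input is 16 dB above T (since output overshoot × R = input overshoot: (-13.5 − T)·4 = -1.5 − T gives T = -17.5 dBFS).
Check: -17.5 + (-1.5 − (-17.5))/4 = -17.5 + 4 = -13.5 dBFS. ✓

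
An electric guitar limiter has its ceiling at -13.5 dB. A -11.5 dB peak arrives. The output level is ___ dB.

At ∞:1, everything above -13.5 dB is held at the ceiling.

-13.5 dB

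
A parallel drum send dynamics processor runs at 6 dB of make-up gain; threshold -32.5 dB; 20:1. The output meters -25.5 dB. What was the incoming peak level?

Before make-up, the level was -25.5 − 6 = -31.5 dB.
The compressed level sits -31.5 − (-32.5) = 1 dB over threshold.
Input overshoot = R × output overshoot = 20 dB → input = -32.5 + 20 = -12.5 dB.

-12.5 dB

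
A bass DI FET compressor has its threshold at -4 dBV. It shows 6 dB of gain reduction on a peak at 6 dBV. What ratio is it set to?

2.5:1

Input overshoot = 6 − (-4) = 10 dB.
Output overshoot = 10 − 6 = 4 dB.
Ratio = input overshoot / output overshoot = 10 / 4 = 2.5.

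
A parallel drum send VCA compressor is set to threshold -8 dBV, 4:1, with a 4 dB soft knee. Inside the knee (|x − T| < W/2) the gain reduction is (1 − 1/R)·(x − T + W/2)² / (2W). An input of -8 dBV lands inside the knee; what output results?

x − T + W/2 = -8 − (-8) + 2 = 2.
GR = (1 − 1/4) × 2² / 8 = 0.75 × 4 / 8 = 0.375 dB.
Output = -8 − 0.375 = -8.375 dBV.

-8.375 dBV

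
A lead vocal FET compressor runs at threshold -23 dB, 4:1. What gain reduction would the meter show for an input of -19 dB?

Overshoot = -19 − (-23) = 4 dB.
A 4:1 ratio leaves 1 dB of that excess.
Gain reduction = 4 − 1 = 3 dB.

3 dB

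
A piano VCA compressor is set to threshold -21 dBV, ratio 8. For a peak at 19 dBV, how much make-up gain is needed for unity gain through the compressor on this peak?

The peak compresses to -21 + 40/8 = -16 dBV.
To reach 19 dBV requires 19 − (-16) = 35 dB of make-up.

35 dB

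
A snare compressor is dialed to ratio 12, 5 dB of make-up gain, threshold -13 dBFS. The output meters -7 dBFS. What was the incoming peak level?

Before make-up, the level was -7 − 5 = -12 dBFS.
Post-compression overshoot = -12 − (-13) = 1 dB.
Before 12:1 compression the overshoot was 1 × 12 = 12 dB, so input = -13 + 12 = -1 dBFS.

-1 dBFS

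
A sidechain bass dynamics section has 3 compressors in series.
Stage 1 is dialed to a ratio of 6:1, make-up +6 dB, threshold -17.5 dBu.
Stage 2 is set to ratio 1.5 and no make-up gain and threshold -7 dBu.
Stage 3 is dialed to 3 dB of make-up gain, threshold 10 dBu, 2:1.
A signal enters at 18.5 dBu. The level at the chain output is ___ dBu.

Stage 1: overshoot 36 dB → 36/6 = 6 dB → -11.5 dBu; +6 dB make-up → -5.5 dBu.
Stage 2: overshoot 1.5 dB → 1.5/1.5 = 1 dB → -6 dBu.
Stage 3: below threshold (-6 ≤ 10); passes unchanged; make-up brings it to -3 dBu.

-3 dBu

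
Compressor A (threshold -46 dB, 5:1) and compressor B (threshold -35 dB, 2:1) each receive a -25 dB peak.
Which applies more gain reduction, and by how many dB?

A: GR = 21 − 21/5 = 16.8 dB.
B: GR = 10 − 10/2 = 5 dB.
A reduces 11.8 dB more.

A, by 11.8 dB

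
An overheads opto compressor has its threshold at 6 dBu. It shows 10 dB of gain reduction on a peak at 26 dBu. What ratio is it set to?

Input overshoot = 26 − 6 = 20 dB.
Output overshoot = 20 − 10 = 10 dB.
Ratio = input overshoot / output overshoot = 20 / 10 = 2.

2:1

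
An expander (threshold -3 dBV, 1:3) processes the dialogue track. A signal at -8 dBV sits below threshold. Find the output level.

-18 dBV

Below threshold, a 1:3 expander applies gain = (3−1)×(T − x) of attenuation.
(3−1) × 5 = 10 dB, so output = -8 − 10 = -18 dBV.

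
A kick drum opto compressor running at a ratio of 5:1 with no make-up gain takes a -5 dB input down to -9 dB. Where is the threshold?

Gain reduction = -5 − (-9) = 4 dB; output overshoot = GR / (R − 1) = 4 / 4 = 1 dB.
Threshold = output − output overshoot = -9 − 1 = -10 dB.

-10 dB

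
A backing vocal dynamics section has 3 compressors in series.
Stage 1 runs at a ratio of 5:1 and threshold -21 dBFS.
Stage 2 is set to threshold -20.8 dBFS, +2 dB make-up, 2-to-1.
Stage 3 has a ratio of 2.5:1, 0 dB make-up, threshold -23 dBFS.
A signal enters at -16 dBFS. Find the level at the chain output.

-21.16 dBFS

Stage 1: 5 dB above -21 dBFS, reduced 5:1 to 1 dB above → -20 dBFS.
Stage 2: -20 dBFS is 0.8 dB over -20.8 dBFS; at 2:1 that becomes 0.4 dB over, giving -20.4 dBFS; +2 dB make-up → -18.4 dBFS.
Stage 3: -18.4 dBFS is 4.6 dB over -23 dBFS; at 2.5:1 that becomes 1.84 dB over, giving -21.16 dBFS.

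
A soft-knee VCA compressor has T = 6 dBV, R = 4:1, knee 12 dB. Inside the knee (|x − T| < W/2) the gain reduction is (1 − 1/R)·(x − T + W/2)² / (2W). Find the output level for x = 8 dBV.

x − T + W/2 = 8 − 6 + 6 = 8.
GR = (1 − 1/4) × 8² / 24 = 0.75 × 64 / 24 = 2 dB.
Output = 8 − 2 = 6 dBV.

6 dBV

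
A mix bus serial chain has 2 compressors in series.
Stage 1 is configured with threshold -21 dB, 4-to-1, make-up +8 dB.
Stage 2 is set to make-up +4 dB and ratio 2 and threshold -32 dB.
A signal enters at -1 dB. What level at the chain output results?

Stage 1: overshoot 20 dB → 20/4 = 5 dB → -16 dB; +8 dB make-up → -8 dB.
Stage 2: overshoot 24 dB → 24/2 = 12 dB → -20 dB; +4 dB make-up → -16 dB.

-16 dB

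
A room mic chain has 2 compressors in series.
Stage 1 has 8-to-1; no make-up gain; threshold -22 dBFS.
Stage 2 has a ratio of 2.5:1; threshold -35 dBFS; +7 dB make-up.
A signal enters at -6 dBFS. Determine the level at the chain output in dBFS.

Stage 1: 16 dB above -22 dBFS, reduced 8:1 to 2 dB above → -20 dBFS.
Stage 2: 15 dB above -35 dBFS, reduced 2.5:1 to 6 dB above → -29 dBFS; +7 dB make-up → -22 dBFS.

-22 dBFS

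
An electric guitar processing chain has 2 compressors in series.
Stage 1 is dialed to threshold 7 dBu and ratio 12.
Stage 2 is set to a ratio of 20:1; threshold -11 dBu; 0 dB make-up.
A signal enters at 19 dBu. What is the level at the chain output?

-10.05 dBu

Stage 1: overshoot 12 dB → 12/12 = 1 dB → 8 dBu.
Stage 2: 8 dBu is 19 dB over -11 dBu; at 20:1 that becomes 0.95 dB over, giving -10.05 dBu.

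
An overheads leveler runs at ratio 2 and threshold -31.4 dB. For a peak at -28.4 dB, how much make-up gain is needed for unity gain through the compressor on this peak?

Without make-up, output = threshold + overshoot/2 = -31.4 + 1.5 = -29.9 dB.
Gap to target: 1.5 dB.

1.5 dB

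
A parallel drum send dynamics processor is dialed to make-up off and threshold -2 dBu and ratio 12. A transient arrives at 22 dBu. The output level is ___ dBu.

0 dBu

Overshoot: 22 − (-2) = 24 dB.
12:1 compression reduces that to 24/12 = 2 dB over.
So the level is -2 + 2 = 0 dBu.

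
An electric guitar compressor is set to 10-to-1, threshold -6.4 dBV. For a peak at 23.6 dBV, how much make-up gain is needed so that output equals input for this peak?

The peak compresses to -6.4 + 30/10 = -3.4 dBV.
To reach 23.6 dBV requires 23.6 − (-3.4) = 27 dB of make-up.

27 dB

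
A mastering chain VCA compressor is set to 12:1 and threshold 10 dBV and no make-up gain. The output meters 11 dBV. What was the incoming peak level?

Post-compression overshoot = 11 − 10 = 1 dB.
Undo the ratio: input overshoot = 1 × 12 = 12 dB, giving input = 22 dBV.

22 dBV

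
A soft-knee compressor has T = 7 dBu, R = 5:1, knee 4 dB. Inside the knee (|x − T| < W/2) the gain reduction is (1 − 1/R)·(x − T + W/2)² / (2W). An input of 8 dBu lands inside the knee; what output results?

x − T + W/2 = 8 − 7 + 2 = 3.
GR = (1 − 1/5) × 3² / 8 = 0.8 × 9 / 8 = 0.9 dB.
Output = 8 − 0.9 = 7.1 dBu.

7.1 dBu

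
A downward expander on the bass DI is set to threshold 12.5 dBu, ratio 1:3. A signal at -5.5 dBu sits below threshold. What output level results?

The input is 18 dB below the 12.5 dBu threshold.
A 1:3 expander multiplies undershoot by 3: 18 × 3 = 54 dB below threshold.
Output = 12.5 − 54 = -41.5 dBu.

-41.5 dBu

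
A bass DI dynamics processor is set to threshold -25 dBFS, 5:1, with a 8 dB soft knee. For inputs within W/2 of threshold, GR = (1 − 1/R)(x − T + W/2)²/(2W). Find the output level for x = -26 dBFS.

-26.45 dBFS

x − T + W/2 = -26 − (-25) + 4 = 3.
GR = (1 − 1/5) × 3² / 16 = 0.8 × 9 / 16 = 0.45 dB.
Output = -26 − 0.45 = -26.45 dBFS.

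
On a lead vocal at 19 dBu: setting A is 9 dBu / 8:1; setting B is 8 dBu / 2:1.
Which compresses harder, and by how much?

A: GR = 10 − 10/8 = 8.75 dB.
B: GR = 11 − 11/2 = 5.5 dB.
Difference: 3.25 dB in favour of A.

A, by 3.25 dB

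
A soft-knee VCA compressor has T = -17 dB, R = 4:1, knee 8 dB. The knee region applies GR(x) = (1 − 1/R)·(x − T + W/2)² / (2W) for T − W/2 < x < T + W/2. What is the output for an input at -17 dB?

x − T + W/2 = -17 − (-17) + 4 = 4.
GR = (1 − 1/4) × 4² / 16 = 0.75 × 16 / 16 = 0.75 dB.
Output = -17 − 0.75 = -17.75 dB.

-17.75 dB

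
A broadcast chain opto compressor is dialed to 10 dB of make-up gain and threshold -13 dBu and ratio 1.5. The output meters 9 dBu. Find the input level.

5 dBu

Stripping the +10 dB make-up gives -1 dBu at the gain stage.
Post-compression overshoot = -1 − (-13) = 12 dB.
Undo the ratio: input overshoot = 12 × 1.5 = 18 dB, giving input = 5 dBu.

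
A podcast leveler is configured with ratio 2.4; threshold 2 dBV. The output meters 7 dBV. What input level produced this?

14 dBV

That's 5 dB above the 2 dBV threshold.
Before 2.4:1 compression the overshoot was 5 × 2.4 = 12 dB, so input = 2 + 12 = 14 dBV.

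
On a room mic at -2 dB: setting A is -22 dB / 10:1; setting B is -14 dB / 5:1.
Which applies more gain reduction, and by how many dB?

A, by 8.4 dB

A: 20 dB over, compressed to 2 dB over, so 18 dB of GR.
B: 12 dB over, compressed to 2.4 dB over, so 9.6 dB of GR.
A reduces 8.4 dB more.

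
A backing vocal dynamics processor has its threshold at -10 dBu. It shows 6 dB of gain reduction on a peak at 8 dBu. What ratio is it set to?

Input overshoot = 8 − (-10) = 18 dB.
Output overshoot = 18 − 6 = 12 dB.
Ratio = input overshoot / output overshoot = 18 / 12 = 1.5.

1.5:1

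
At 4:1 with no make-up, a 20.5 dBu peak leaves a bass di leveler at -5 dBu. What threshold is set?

-13.5 dBu

Let T be the threshold. Output overshoot = (input overshoot)/R, so -5 − T = (20.5 − T)/4.
4·(-5 − T) = 20.5 − T → 3·T = -20 − 20.5 = -40.5.
T = -40.5/3 = -13.5 dBu.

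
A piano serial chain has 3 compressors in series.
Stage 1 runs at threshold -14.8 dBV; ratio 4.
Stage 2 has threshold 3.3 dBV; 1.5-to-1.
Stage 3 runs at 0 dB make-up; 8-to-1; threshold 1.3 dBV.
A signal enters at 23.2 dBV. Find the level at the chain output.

-5.3 dBV

Stage 1: 38 dB above -14.8 dBV, reduced 4:1 to 9.5 dB above → -5.3 dBV.
Stage 2: below threshold (-5.3 ≤ 3.3); passes unchanged; output -5.3 dBV.
Stage 3: -5.3 dBV ≤ 1.3 dBV, so stage 3 doesn't engage; output -5.3 dBV.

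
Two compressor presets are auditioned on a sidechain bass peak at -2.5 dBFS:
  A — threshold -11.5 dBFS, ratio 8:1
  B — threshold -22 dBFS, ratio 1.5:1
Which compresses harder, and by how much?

A: GR = 9 − 9/8 = 7.875 dB.
B: GR = 19.5 − 19.5/1.5 = 6.5 dB.
A applies 1.375 dB more gain reduction.

A, by 1.375 dB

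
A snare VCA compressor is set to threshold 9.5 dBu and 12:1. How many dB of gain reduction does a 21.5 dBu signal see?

The signal is 12 dB above threshold.
At 12:1, output sits 12/12 = 1 dB above threshold.
So the signal is attenuated by 12 − 1 = 11 dB.

11 dB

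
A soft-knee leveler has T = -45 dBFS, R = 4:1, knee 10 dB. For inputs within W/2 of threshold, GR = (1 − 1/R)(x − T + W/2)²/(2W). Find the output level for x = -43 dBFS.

x − T + W/2 = -43 − (-45) + 5 = 7.
GR = (1 − 1/4) × 7² / 20 = 0.75 × 49 / 20 = 1.8375 dB.
Output = -43 − 1.8375 = -44.8375 dBFS.

-44.8375 dBFS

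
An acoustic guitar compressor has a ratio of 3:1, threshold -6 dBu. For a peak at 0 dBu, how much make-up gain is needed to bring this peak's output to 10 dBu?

Without make-up, output = threshold + overshoot/3 = -6 + 2 = -4 dBu.
Gap to target: 14 dB.

14 dB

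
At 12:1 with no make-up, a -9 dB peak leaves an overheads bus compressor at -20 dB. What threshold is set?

Gain reduction = -9 − (-20) = 11 dB; output overshoot = GR / (R − 1) = 11 / 11 = 1 dB.
Threshold = output − output overshoot = -20 − 1 = -21 dB.

-21 dB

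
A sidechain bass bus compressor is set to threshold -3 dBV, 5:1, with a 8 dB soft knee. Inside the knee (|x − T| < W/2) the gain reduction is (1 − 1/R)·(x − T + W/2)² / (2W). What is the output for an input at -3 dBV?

x − T + W/2 = -3 − (-3) + 4 = 4.
GR = (1 − 1/5) × 4² / 16 = 0.8 × 16 / 16 = 0.8 dB.
Output = -3 − 0.8 = -3.8 dBV.

-3.8 dBV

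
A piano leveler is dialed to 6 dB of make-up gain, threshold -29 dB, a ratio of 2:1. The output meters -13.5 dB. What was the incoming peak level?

Stripping the +6 dB make-up gives -19.5 dB at the gain stage.
The compressed level sits -19.5 − (-29) = 9.5 dB over threshold.
Before 2:1 compression the overshoot was 9.5 × 2 = 19 dB, so input = -29 + 19 = -10 dB.

-10 dB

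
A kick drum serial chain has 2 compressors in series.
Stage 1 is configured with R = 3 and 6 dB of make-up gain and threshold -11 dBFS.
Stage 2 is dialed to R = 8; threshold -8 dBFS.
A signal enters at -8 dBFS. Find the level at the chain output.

Stage 1: overshoot 3 dB → 3/3 = 1 dB → -10 dBFS; +6 dB make-up → -4 dBFS.
Stage 2: 4 dB above -8 dBFS, reduced 8:1 to 0.5 dB above → -7.5 dBFS.

-7.5 dBFS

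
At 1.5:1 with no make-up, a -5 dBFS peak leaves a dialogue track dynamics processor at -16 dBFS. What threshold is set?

Let T be the threshold. Output overshoot = (input overshoot)/R, so -16 − T = (-5 − T)/1.5.
1.5·(-16 − T) = -5 − T → 0.5·T = -24 − (-5) = -19.
T = -19/0.5 = -38 dBFS.

-38 dBFS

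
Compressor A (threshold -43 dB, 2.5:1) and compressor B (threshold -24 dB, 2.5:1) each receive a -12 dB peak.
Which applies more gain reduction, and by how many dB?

A, by 11.4 dB

A: GR = 31 − 31/2.5 = 18.6 dB.
B: GR = 12 − 12/2.5 = 7.2 dB.
A reduces 11.4 dB more.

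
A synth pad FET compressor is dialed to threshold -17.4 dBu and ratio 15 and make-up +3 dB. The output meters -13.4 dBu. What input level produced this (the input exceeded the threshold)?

-2.4 dBu

Remove make-up: -13.4 − 3 = -16.4 dBu.
The compressed level sits -16.4 − (-17.4) = 1 dB over threshold.
Before 15:1 compression the overshoot was 1 × 15 = 15 dB, so input = -17.4 + 15 = -2.4 dBu.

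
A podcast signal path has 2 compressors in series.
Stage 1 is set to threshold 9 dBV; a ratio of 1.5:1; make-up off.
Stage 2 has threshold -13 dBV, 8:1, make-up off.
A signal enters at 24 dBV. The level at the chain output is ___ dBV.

-9 dBV

Stage 1: 24 dBV is 15 dB over 9 dBV; at 1.5:1 that becomes 10 dB over, giving 19 dBV.
Stage 2: overshoot 32 dB → 32/8 = 4 dB → -9 dBV.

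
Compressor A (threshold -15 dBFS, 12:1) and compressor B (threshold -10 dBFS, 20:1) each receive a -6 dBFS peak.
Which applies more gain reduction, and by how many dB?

A: overshoot 9 dB → output overshoot 0.75 dB → GR 8.25 dB.
B: overshoot 4 dB → output overshoot 0.2 dB → GR 3.8 dB.
A reduces 4.45 dB more.

A, by 4.45 dB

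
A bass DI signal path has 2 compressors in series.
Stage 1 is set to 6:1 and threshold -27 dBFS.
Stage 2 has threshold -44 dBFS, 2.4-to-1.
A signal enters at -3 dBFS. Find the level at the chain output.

-35.25 dBFS

Stage 1: 24 dB above -27 dBFS, reduced 6:1 to 4 dB above → -23 dBFS.
Stage 2: -23 dBFS is 21 dB over -44 dBFS; at 2.4:1 that becomes 8.75 dB over, giving -35.25 dBFS.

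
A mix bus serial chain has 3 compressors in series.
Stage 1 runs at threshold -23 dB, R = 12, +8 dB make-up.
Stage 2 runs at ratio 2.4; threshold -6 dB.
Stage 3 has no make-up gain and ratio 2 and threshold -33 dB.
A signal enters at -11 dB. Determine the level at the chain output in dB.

-23.5 dB

Stage 1: 12 dB above -23 dB, reduced 12:1 to 1 dB above → -22 dB; +8 dB make-up → -14 dB.
Stage 2: -14 dB ≤ -6 dB, so stage 2 doesn't engage; output -14 dB.
Stage 3: -14 dB is 19 dB over -33 dB; at 2:1 that becomes 9.5 dB over, giving -23.5 dB.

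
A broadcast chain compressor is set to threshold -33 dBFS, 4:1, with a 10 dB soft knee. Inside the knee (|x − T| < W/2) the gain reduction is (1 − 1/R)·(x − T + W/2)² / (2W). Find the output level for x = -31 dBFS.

x − T + W/2 = -31 − (-33) + 5 = 7.
GR = (1 − 1/4) × 7² / 20 = 0.75 × 49 / 20 = 1.8375 dB.
Output = -31 − 1.8375 = -32.8375 dBFS.

-32.8375 dBFS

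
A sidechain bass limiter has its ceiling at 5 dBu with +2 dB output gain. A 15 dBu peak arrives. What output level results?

7 dBu

At ∞:1, everything above 5 dBu is held at the ceiling.
Output gain then adds 2 dB: 5 + 2 = 7 dBu.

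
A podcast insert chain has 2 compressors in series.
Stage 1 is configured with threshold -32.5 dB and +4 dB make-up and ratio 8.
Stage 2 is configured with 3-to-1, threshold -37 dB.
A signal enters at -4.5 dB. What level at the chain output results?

-33 dB

Stage 1: -4.5 dB is 28 dB over -32.5 dB; at 8:1 that becomes 3.5 dB over, giving -29 dB; +4 dB make-up → -25 dB.
Stage 2: overshoot 12 dB → 12/3 = 4 dB → -33 dB.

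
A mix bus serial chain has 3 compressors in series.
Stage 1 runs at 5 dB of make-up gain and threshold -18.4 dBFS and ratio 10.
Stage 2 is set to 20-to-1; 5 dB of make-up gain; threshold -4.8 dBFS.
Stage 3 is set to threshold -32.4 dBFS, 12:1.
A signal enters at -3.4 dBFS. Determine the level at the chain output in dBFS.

-30.275 dBFS

Stage 1: 15 dB above -18.4 dBFS, reduced 10:1 to 1.5 dB above → -16.9 dBFS; +5 dB make-up → -11.9 dBFS.
Stage 2: -11.9 dBFS is at or below the -4.8 dBFS threshold — no compression; make-up brings it to -6.9 dBFS.
Stage 3: -6.9 dBFS is 25.5 dB over -32.4 dBFS; at 12:1 that becomes 2.125 dB over, giving -30.275 dBFS.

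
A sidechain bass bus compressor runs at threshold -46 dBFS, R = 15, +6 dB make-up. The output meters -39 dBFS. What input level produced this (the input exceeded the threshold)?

Stripping the +6 dB make-up gives -45 dBFS at the gain stage.
The compressed level sits -45 − (-46) = 1 dB over threshold.
Before 15:1 compression the overshoot was 1 × 15 = 15 dB, so input = -46 + 15 = -31 dBFS.

-31 dBFS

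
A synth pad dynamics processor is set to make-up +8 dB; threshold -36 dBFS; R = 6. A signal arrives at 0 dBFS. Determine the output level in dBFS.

-22 dBFS

0 dBFS sits 36 dB over threshold.
6:1 compression reduces that to 36/6 = 6 dB over.
So the level is -36 + 6 = -30 dBFS; make-up adds 8 dB, giving -22 dBFS.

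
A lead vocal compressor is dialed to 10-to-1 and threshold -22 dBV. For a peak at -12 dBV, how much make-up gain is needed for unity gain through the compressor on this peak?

9 dB

Without make-up, output = threshold + overshoot/10 = -22 + 1 = -21 dBV.
Gap to target: 9 dB.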